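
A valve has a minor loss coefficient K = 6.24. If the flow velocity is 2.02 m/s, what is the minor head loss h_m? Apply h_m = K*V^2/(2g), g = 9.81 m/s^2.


Minor loss formula: h_m = K * V^2/(2g).
V^2 = 2.02^2 = 4.0804.
V^2/(2g) = 4.0804 / 19.62 = 0.208 m.
h_m = 6.24 * 0.208 = 1.2977 m.

1.2977


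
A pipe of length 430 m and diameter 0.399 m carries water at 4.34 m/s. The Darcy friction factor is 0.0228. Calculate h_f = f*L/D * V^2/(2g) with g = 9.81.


Darcy-Weisbach equation: h_f = f * (L/D) * V^2/(2g).
f * L/D = 0.0228 * 430/0.399 = 24.5714.
V^2/(2g) = 4.34^2 / (2*9.81) = 18.8356 / 19.62 = 0.96 m.
h_f = 24.5714 * 0.96 = 23.589 m.

23.589


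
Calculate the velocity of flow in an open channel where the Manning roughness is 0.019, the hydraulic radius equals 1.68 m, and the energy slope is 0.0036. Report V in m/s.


Manning's equation gives V = (1/n) * R^(2/3) * S^(1/2).
First, compute R^(2/3) = 1.68^(2/3) = 1.4132.
Next, S^(1/2) = 0.0036^(1/2) = 0.06.
Then 1/n = 1/0.019 = 52.63.
V = 52.63 * 1.4132 * 0.06 = 4.4628 m/s.

4.4628


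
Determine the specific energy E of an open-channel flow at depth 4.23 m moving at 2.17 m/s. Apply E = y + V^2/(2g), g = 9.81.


Specific energy E = y + V^2/(2g).
Velocity head = V^2/(2g) = 2.17^2 / (2*9.81) = 4.7089 / 19.62 = 0.24 m.
E = 4.23 + 0.24 = 4.47 m.

4.47


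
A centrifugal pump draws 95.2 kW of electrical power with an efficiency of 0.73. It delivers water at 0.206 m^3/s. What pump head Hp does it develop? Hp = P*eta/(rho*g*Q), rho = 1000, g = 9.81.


Pump head formula: Hp = P * eta / (rho * g * Q).
Numerator: P * eta = 95.2 * 1000 * 0.73 = 69496.0 W.
Denominator: rho * g * Q = 1000 * 9.81 * 0.206 = 2020.86.
Hp = 69496.0 / 2020.86 = 34.39 m.

34.39


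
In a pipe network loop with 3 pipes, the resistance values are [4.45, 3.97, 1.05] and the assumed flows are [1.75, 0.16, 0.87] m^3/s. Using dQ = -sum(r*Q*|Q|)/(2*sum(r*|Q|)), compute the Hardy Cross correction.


Numerator terms (r*Q*|Q|): 4.45*1.75*|1.75| = 13.6281; 3.97*0.16*|0.16| = 0.1016; 1.05*0.87*|0.87| = 0.7947.
Sum of numerator = 14.5245.
Denominator terms (r*|Q|): 4.45*|1.75| = 7.7875; 3.97*|0.16| = 0.6352; 1.05*|0.87| = 0.9135.
2 * sum of denominator = 2 * 9.3362 = 18.6724.
dQ = -14.5245 / 18.6724 = -0.7779 m^3/s.

-0.7779


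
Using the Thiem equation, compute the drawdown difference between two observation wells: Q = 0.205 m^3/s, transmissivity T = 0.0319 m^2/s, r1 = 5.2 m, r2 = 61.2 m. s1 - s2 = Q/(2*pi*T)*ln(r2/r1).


Thiem equation: s1 - s2 = Q/(2*pi*T) * ln(r2/r1).
ln(r2/r1) = ln(61.2/5.2) = 2.4655.
Q/(2*pi*T) = 0.205 / (2*pi*0.0319) = 0.205 / 0.2004 = 1.0228.
s1 - s2 = 1.0228 * 2.4655 = 2.5217 m.

2.5217


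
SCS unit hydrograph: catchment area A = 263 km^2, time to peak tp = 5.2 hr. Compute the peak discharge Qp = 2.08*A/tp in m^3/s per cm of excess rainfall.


SCS formula: Qp = 2.08 * A / tp.
Qp = 2.08 * 263 / 5.2
   = 547.04 / 5.2
   = 105.2 m^3/s per cm.

105.2


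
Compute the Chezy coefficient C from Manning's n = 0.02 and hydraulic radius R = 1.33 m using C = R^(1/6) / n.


The Chezy coefficient relates to Manning's n through C = R^(1/6) / n.
R^(1/6) = 1.33^(1/6) = 1.048677.
C = 1.048677 / 0.02 = 52.43 m^(1/2)/s.

52.43


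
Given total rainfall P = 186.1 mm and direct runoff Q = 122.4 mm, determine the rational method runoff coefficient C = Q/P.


The runoff coefficient C = runoff depth / rainfall depth.
C = 122.4 / 186.1
  = 0.6577.

0.6577


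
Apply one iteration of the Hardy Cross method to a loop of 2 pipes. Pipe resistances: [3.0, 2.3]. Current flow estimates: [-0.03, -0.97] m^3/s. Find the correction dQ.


Numerator terms (r*Q*|Q|): 3.0*-0.03*|-0.03| = -0.0027; 2.3*-0.97*|-0.97| = -2.1641.
Sum of numerator = -2.1668.
Denominator terms (r*|Q|): 3.0*|-0.03| = 0.09; 2.3*|-0.97| = 2.231.
2 * sum of denominator = 2 * 2.321 = 4.642.
dQ = --2.1668 / 4.642 = 0.4668 m^3/s.

0.4668


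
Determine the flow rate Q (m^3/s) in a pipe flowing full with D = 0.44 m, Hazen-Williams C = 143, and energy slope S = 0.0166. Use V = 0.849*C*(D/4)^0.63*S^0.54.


For a full circular pipe, R = D/4 = 0.44/4 = 0.11 m.
V = 0.849 * 143 * 0.11^0.63 * 0.0166^0.54
  = 0.849 * 143 * 0.24893 * 0.10936
  = 3.3051 m/s.
Pipe area A = pi*D^2/4 = pi*0.44^2/4 = 0.1521 m^2.
Q = A * V = 0.1521 * 3.3051 = 0.5025 m^3/s.

0.5025


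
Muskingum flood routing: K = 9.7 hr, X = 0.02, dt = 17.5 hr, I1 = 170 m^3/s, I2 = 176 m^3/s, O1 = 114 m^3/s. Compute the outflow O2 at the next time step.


Muskingum coefficients:
denom = 2*K*(1-X) + dt = 2*9.7*(1-0.02) + 17.5 = 36.512.
C0 = (dt - 2*K*X)/denom = (17.5 - 2*9.7*0.02)/36.512 = 0.4687.
C1 = (dt + 2*K*X)/denom = (17.5 + 2*9.7*0.02)/36.512 = 0.4899.
C2 = (2*K*(1-X) - dt)/denom = 0.0414.
O2 = C0*I2 + C1*I1 + C2*O1
   = 0.4687*176 + 0.4899*170 + 0.0414*114
   = 170.49 m^3/s.

170.49


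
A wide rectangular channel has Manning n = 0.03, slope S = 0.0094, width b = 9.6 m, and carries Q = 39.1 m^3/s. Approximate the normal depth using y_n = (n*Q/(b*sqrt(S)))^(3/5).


We use the wide-channel approximation y_n = (n*Q/(b*sqrt(S)))^(3/5).
sqrt(S) = sqrt(0.0094) = 0.096954.
Numerator: n*Q = 0.03 * 39.1 = 1.173.
Denominator: b*sqrt(S) = 9.6 * 0.096954 = 0.930758.
arg = 1.2603.
y_n = 1.2603^(3/5) = 1.1489 m.

1.1489


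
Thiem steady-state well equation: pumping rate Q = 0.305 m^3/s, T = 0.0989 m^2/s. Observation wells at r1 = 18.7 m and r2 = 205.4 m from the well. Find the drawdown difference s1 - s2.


Thiem equation: s1 - s2 = Q/(2*pi*T) * ln(r2/r1).
ln(r2/r1) = ln(205.4/18.7) = 2.3964.
Q/(2*pi*T) = 0.305 / (2*pi*0.0989) = 0.305 / 0.6214 = 0.4908.
s1 - s2 = 0.4908 * 2.3964 = 1.1762 m.

1.1762


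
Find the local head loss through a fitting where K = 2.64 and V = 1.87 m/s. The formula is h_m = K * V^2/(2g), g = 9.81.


Minor loss formula: h_m = K * V^2/(2g).
V^2 = 1.87^2 = 3.4969.
V^2/(2g) = 3.4969 / 19.62 = 0.1782 m.
h_m = 2.64 * 0.1782 = 0.4705 m.

0.4705


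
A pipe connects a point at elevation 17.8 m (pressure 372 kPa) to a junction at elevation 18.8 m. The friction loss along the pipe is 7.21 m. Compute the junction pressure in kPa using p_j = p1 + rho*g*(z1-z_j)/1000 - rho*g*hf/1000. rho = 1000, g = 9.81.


Junction pressure: p_j = p1 + rho*g*(z1 - z_j)/1000 - rho*g*hf/1000.
Elevation term = 1000*9.81*(17.8 - 18.8)/1000 = -9.81 kPa.
Friction term = 1000*9.81*7.21/1000 = 70.73 kPa.
p_j = 372 + -9.81 - 70.73 = 291.46 kPa.

291.46


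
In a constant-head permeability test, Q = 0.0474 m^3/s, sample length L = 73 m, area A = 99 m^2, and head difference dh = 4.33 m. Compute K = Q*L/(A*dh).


From K = Q*L / (A*dh):
Numerator: Q*L = 0.0474 * 73 = 3.4602.
Denominator: A*dh = 99 * 4.33 = 428.67.
K = 3.4602 / 428.67 = 0.008072 m/s.

0.008072


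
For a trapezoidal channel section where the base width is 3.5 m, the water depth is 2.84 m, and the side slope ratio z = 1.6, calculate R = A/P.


For a trapezoidal section with side slope z:
A = (b + z*y)*y = (3.5 + 1.6*2.84)*2.84 = 22.845 m^2.
P = b + 2*y*sqrt(1 + z^2) = 3.5 + 2*2.84*sqrt(1 + 1.6^2) = 14.217 m.
R = A/P = 22.845 / 14.217 = 1.6069 m.

1.6069


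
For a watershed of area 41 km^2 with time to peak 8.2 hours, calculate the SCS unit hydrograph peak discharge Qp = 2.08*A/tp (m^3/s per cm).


SCS formula: Qp = 2.08 * A / tp.
Qp = 2.08 * 41 / 8.2
   = 85.28 / 8.2
   = 10.4 m^3/s per cm.

10.4


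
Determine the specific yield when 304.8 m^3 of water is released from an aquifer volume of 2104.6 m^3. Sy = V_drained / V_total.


Specific yield Sy = Volume drained / Total volume.
Sy = 304.8 / 2104.6
   = 0.1448.

0.1448


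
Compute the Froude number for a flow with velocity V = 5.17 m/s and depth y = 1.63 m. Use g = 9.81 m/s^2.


The Froude number is defined as Fr = V / sqrt(g*y).
g*y = 9.81 * 1.63 = 15.9903.
sqrt(g*y) = sqrt(15.9903) = 3.9988.
Fr = 5.17 / 3.9988 = 1.2929.

1.2929


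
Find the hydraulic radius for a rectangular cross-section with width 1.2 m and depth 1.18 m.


For a rectangular section:
Flow area A = b * y = 1.2 * 1.18 = 1.42 m^2.
Wetted perimeter P = b + 2y = 1.2 + 2*1.18 = 3.56 m.
Hydraulic radius R = A/P = 1.42 / 3.56 = 0.3978 m.

0.3978


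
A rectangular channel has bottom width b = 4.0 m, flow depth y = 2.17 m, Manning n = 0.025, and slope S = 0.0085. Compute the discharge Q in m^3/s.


For a rectangular channel, the cross-sectional area A = b * y = 4.0 * 2.17 = 8.68 m^2.
The wetted perimeter P = b + 2y = 4.0 + 2*2.17 = 8.34 m.
Hydraulic radius R = A/P = 8.68/8.34 = 1.0408 m.
Velocity V = (1/n)*R^(2/3)*S^(1/2) = (1/0.025)*1.0408^(2/3)*0.0085^(1/2) = 3.7874 m/s.
Discharge Q = A * V = 8.68 * 3.7874 = 32.874 m^3/s.

32.874


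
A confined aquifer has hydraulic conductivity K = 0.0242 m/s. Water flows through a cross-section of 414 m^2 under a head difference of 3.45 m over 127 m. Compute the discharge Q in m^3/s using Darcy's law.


Darcy's law: Q = K * A * i, where i = dh/L.
Hydraulic gradient i = 3.45 / 127 = 0.027165.
Q = 0.0242 * 414 * 0.027165
  = 0.2722 m^3/s.

0.2722


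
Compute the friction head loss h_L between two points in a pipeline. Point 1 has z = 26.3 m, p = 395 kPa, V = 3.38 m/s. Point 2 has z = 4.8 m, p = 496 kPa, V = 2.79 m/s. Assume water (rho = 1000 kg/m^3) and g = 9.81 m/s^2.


Total head at each section: H = z + p/(rho*g) + V^2/(2g).
H1 = 26.3 + 395*1000/(1000*9.81) + 3.38^2/(2*9.81)
   = 26.3 + 40.265 + 0.5823
   = 67.147 m.
H2 = 4.8 + 496*1000/(1000*9.81) + 2.79^2/(2*9.81)
   = 4.8 + 50.561 + 0.3967
   = 55.757 m.
h_L = H1 - H2 = 67.147 - 55.757 = 11.39 m.

11.39


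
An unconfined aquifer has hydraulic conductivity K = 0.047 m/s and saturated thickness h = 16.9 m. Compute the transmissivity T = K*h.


Transmissivity is defined as T = K * h.
T = 0.047 * 16.9
  = 0.7943 m^2/s.

0.7943


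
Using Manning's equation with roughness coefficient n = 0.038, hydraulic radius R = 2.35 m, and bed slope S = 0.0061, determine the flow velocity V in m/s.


Manning's equation gives V = (1/n) * R^(2/3) * S^(1/2).
First, compute R^(2/3) = 2.35^(2/3) = 1.7676.
Next, S^(1/2) = 0.0061^(1/2) = 0.078102.
Then 1/n = 1/0.038 = 26.32.
V = 26.32 * 1.7676 * 0.078102 = 3.633 m/s.

3.633


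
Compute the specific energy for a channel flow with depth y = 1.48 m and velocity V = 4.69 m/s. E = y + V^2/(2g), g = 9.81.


Specific energy E = y + V^2/(2g).
Velocity head = V^2/(2g) = 4.69^2 / (2*9.81) = 21.9961 / 19.62 = 1.1211 m.
E = 1.48 + 1.1211 = 2.6011 m.

2.6011


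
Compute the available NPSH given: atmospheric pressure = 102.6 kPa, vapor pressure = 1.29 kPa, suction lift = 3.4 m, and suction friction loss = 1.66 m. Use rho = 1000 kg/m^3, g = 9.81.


NPSHa = p_atm/(rho*g) - z_s - hf_s - p_vap/(rho*g).
p_atm/(rho*g) = 102.6*1000 / (1000*9.81) = 10.459 m.
p_vap/(rho*g) = 1.29*1000 / (1000*9.81) = 0.131 m.
NPSHa = 10.459 - 3.4 - 1.66 - 0.131
      = 5.27 m.

5.27


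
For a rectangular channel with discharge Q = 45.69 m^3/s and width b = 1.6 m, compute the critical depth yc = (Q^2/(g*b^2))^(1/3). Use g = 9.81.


Using yc = (Q^2 / (g * b^2))^(1/3):
Q^2 = 45.69^2 = 2087.58.
g * b^2 = 9.81 * 1.6^2 = 9.81 * 2.56 = 25.11.
Q^2 / (g*b^2) = 2087.58 / 25.11 = 83.1374.
yc = 83.1374^(1/3) = 4.3643 m.

4.3643


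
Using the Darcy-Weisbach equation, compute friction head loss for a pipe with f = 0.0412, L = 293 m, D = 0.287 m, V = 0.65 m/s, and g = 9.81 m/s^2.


Darcy-Weisbach equation: h_f = f * (L/D) * V^2/(2g).
f * L/D = 0.0412 * 293/0.287 = 42.0613.
V^2/(2g) = 0.65^2 / (2*9.81) = 0.4225 / 19.62 = 0.0215 m.
h_f = 42.0613 * 0.0215 = 0.906 m.

0.906


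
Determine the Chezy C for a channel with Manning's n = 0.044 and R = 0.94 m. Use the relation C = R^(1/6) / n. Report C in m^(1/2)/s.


The Chezy coefficient relates to Manning's n through C = R^(1/6) / n.
R^(1/6) = 0.94^(1/6) = 0.98974.
C = 0.98974 / 0.044 = 22.49 m^(1/2)/s.

22.49


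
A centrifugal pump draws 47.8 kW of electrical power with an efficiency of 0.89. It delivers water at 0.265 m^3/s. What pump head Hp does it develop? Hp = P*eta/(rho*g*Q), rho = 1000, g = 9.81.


Pump head formula: Hp = P * eta / (rho * g * Q).
Numerator: P * eta = 47.8 * 1000 * 0.89 = 42542.0 W.
Denominator: rho * g * Q = 1000 * 9.81 * 0.265 = 2599.65.
Hp = 42542.0 / 2599.65 = 16.36 m.

16.36


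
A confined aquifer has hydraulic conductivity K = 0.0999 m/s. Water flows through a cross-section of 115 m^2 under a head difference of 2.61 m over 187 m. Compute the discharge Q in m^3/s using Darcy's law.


Darcy's law: Q = K * A * i, where i = dh/L.
Hydraulic gradient i = 2.61 / 187 = 0.013957.
Q = 0.0999 * 115 * 0.013957
  = 0.1603 m^3/s.

0.1603


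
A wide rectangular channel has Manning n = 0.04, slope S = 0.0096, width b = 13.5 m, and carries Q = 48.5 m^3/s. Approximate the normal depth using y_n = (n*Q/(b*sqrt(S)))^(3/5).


We use the wide-channel approximation y_n = (n*Q/(b*sqrt(S)))^(3/5).
sqrt(S) = sqrt(0.0096) = 0.09798.
Numerator: n*Q = 0.04 * 48.5 = 1.94.
Denominator: b*sqrt(S) = 13.5 * 0.09798 = 1.32273.
arg = 1.4667.
y_n = 1.4667^(3/5) = 1.2583 m.

1.2583


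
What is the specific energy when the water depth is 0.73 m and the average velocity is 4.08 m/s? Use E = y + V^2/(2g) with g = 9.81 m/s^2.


Specific energy E = y + V^2/(2g).
Velocity head = V^2/(2g) = 4.08^2 / (2*9.81) = 16.6464 / 19.62 = 0.8484 m.
E = 0.73 + 0.8484 = 1.5784 m.

1.5784


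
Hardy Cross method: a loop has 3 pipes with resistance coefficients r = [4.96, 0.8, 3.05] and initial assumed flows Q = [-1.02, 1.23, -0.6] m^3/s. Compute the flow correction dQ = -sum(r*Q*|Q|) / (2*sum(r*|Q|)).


Numerator terms (r*Q*|Q|): 4.96*-1.02*|-1.02| = -5.1604; 0.8*1.23*|1.23| = 1.2103; 3.05*-0.6*|-0.6| = -1.098.
Sum of numerator = -5.0481.
Denominator terms (r*|Q|): 4.96*|-1.02| = 5.0592; 0.8*|1.23| = 0.984; 3.05*|-0.6| = 1.83.
2 * sum of denominator = 2 * 7.8732 = 15.7464.
dQ = --5.0481 / 15.7464 = 0.3206 m^3/s.

0.3206


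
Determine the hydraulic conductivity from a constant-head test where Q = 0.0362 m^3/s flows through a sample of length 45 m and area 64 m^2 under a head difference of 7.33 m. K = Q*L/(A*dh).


From K = Q*L / (A*dh):
Numerator: Q*L = 0.0362 * 45 = 1.629.
Denominator: A*dh = 64 * 7.33 = 469.12.
K = 1.629 / 469.12 = 0.003472 m/s.

0.003472


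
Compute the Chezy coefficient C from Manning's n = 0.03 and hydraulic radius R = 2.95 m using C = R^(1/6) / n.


The Chezy coefficient relates to Manning's n through C = R^(1/6) / n.
R^(1/6) = 2.95^(1/6) = 1.197578.
C = 1.197578 / 0.03 = 39.92 m^(1/2)/s.

39.92


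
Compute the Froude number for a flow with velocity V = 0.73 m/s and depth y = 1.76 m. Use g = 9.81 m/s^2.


The Froude number is defined as Fr = V / sqrt(g*y).
g*y = 9.81 * 1.76 = 17.2656.
sqrt(g*y) = sqrt(17.2656) = 4.1552.
Fr = 0.73 / 4.1552 = 0.1757.

0.1757


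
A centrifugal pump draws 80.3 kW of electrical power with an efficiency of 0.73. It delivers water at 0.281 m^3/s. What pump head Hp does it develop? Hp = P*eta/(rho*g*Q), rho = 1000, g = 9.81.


Pump head formula: Hp = P * eta / (rho * g * Q).
Numerator: P * eta = 80.3 * 1000 * 0.73 = 58619.0 W.
Denominator: rho * g * Q = 1000 * 9.81 * 0.281 = 2756.61.
Hp = 58619.0 / 2756.61 = 21.26 m.

21.26


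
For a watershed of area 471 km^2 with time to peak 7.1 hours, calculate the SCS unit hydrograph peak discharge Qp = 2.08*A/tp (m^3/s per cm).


SCS formula: Qp = 2.08 * A / tp.
Qp = 2.08 * 471 / 7.1
   = 979.68 / 7.1
   = 137.98 m^3/s per cm.

137.98


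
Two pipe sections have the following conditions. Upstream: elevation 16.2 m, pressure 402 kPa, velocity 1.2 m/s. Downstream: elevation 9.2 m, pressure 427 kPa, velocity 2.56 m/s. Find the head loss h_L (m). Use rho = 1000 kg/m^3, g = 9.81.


Total head at each section: H = z + p/(rho*g) + V^2/(2g).
H1 = 16.2 + 402*1000/(1000*9.81) + 1.2^2/(2*9.81)
   = 16.2 + 40.979 + 0.0734
   = 57.252 m.
H2 = 9.2 + 427*1000/(1000*9.81) + 2.56^2/(2*9.81)
   = 9.2 + 43.527 + 0.334
   = 53.061 m.
h_L = H1 - H2 = 57.252 - 53.061 = 4.191 m.

4.191


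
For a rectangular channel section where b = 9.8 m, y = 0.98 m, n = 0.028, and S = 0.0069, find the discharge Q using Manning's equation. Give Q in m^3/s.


For a rectangular channel, the cross-sectional area A = b * y = 9.8 * 0.98 = 9.6 m^2.
The wetted perimeter P = b + 2y = 9.8 + 2*0.98 = 11.76 m.
Hydraulic radius R = A/P = 9.6/11.76 = 0.8167 m.
Velocity V = (1/n)*R^(2/3)*S^(1/2) = (1/0.028)*0.8167^(2/3)*0.0069^(1/2) = 2.592 m/s.
Discharge Q = A * V = 9.6 * 2.592 = 24.893 m^3/s.

24.893


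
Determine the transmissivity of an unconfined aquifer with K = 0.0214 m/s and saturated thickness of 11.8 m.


Transmissivity is defined as T = K * h.
T = 0.0214 * 11.8
  = 0.2525 m^2/s.

0.2525


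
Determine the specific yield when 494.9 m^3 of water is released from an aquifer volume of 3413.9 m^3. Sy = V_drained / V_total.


Specific yield Sy = Volume drained / Total volume.
Sy = 494.9 / 3413.9
   = 0.145.

0.145


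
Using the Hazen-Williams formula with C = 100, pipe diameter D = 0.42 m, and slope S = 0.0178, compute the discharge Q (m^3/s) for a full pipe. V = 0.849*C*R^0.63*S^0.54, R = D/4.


For a full circular pipe, R = D/4 = 0.42/4 = 0.105 m.
V = 0.849 * 100 * 0.105^0.63 * 0.0178^0.54
  = 0.849 * 100 * 0.24174 * 0.11356
  = 2.3307 m/s.
Pipe area A = pi*D^2/4 = pi*0.42^2/4 = 0.1385 m^2.
Q = A * V = 0.1385 * 2.3307 = 0.3229 m^3/s.

0.3229


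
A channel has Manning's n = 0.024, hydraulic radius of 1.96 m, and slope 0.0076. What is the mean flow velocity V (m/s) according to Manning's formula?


Manning's equation gives V = (1/n) * R^(2/3) * S^(1/2).
First, compute R^(2/3) = 1.96^(2/3) = 1.5662.
Next, S^(1/2) = 0.0076^(1/2) = 0.087178.
Then 1/n = 1/0.024 = 41.67.
V = 41.67 * 1.5662 * 0.087178 = 5.689 m/s.

5.689


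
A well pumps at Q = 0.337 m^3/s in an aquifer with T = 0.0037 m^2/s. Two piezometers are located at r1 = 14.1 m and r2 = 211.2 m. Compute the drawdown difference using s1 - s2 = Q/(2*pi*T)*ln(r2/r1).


Thiem equation: s1 - s2 = Q/(2*pi*T) * ln(r2/r1).
ln(r2/r1) = ln(211.2/14.1) = 2.7066.
Q/(2*pi*T) = 0.337 / (2*pi*0.0037) = 0.337 / 0.0232 = 14.496.
s1 - s2 = 14.496 * 2.7066 = 39.2353 m.

39.2353


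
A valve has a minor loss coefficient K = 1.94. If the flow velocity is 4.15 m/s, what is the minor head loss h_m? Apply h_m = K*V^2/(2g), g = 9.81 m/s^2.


Minor loss formula: h_m = K * V^2/(2g).
V^2 = 4.15^2 = 17.2225.
V^2/(2g) = 17.2225 / 19.62 = 0.8778 m.
h_m = 1.94 * 0.8778 = 1.7029 m.

1.7029


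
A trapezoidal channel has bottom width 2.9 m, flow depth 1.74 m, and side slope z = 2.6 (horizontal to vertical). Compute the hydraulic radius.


For a trapezoidal section with side slope z:
A = (b + z*y)*y = (2.9 + 2.6*1.74)*1.74 = 12.918 m^2.
P = b + 2*y*sqrt(1 + z^2) = 2.9 + 2*1.74*sqrt(1 + 2.6^2) = 12.594 m.
R = A/P = 12.918 / 12.594 = 1.0257 m.

1.0257


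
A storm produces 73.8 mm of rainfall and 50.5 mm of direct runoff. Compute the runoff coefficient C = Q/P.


The runoff coefficient C = runoff depth / rainfall depth.
C = 50.5 / 73.8
  = 0.6843.

0.6843


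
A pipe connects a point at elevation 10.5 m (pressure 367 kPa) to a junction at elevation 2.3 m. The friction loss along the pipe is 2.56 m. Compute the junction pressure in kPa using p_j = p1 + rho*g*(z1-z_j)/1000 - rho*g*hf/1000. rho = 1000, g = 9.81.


Junction pressure: p_j = p1 + rho*g*(z1 - z_j)/1000 - rho*g*hf/1000.
Elevation term = 1000*9.81*(10.5 - 2.3)/1000 = 80.442 kPa.
Friction term = 1000*9.81*2.56/1000 = 25.114 kPa.
p_j = 367 + 80.442 - 25.114 = 422.33 kPa.

422.33


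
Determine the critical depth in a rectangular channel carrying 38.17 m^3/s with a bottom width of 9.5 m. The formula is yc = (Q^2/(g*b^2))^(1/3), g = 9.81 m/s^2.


Using yc = (Q^2 / (g * b^2))^(1/3):
Q^2 = 38.17^2 = 1456.95.
g * b^2 = 9.81 * 9.5^2 = 9.81 * 90.25 = 885.35.
Q^2 / (g*b^2) = 1456.95 / 885.35 = 1.6456.
yc = 1.6456^(1/3) = 1.1806 m.

1.1806


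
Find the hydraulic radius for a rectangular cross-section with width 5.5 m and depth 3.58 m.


For a rectangular section:
Flow area A = b * y = 5.5 * 3.58 = 19.69 m^2.
Wetted perimeter P = b + 2y = 5.5 + 2*3.58 = 12.66 m.
Hydraulic radius R = A/P = 19.69 / 12.66 = 1.5553 m.

1.5553


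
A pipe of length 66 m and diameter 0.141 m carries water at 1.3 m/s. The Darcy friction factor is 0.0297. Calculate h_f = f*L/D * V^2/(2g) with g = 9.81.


Darcy-Weisbach equation: h_f = f * (L/D) * V^2/(2g).
f * L/D = 0.0297 * 66/0.141 = 13.9021.
V^2/(2g) = 1.3^2 / (2*9.81) = 1.69 / 19.62 = 0.0861 m.
h_f = 13.9021 * 0.0861 = 1.197 m.

1.197


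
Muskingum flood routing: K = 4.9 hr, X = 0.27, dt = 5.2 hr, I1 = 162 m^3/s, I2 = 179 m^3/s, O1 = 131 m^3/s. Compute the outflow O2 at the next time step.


Muskingum coefficients:
denom = 2*K*(1-X) + dt = 2*4.9*(1-0.27) + 5.2 = 12.354.
C0 = (dt - 2*K*X)/denom = (5.2 - 2*4.9*0.27)/12.354 = 0.2067.
C1 = (dt + 2*K*X)/denom = (5.2 + 2*4.9*0.27)/12.354 = 0.6351.
C2 = (2*K*(1-X) - dt)/denom = 0.1582.
O2 = C0*I2 + C1*I1 + C2*O1
   = 0.2067*179 + 0.6351*162 + 0.1582*131
   = 160.61 m^3/s.

160.61


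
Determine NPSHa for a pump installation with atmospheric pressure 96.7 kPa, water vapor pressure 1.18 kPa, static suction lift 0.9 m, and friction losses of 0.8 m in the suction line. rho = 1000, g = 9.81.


NPSHa = p_atm/(rho*g) - z_s - hf_s - p_vap/(rho*g).
p_atm/(rho*g) = 96.7*1000 / (1000*9.81) = 9.857 m.
p_vap/(rho*g) = 1.18*1000 / (1000*9.81) = 0.12 m.
NPSHa = 9.857 - 0.9 - 0.8 - 0.12
      = 8.04 m.

8.04


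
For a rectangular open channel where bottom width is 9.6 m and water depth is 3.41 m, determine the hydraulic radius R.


For a rectangular section:
Flow area A = b * y = 9.6 * 3.41 = 32.74 m^2.
Wetted perimeter P = b + 2y = 9.6 + 2*3.41 = 16.42 m.
Hydraulic radius R = A/P = 32.74 / 16.42 = 1.9937 m.

1.9937


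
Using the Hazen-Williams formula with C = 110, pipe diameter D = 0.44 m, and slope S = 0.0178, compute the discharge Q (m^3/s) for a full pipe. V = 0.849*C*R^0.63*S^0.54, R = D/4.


For a full circular pipe, R = D/4 = 0.44/4 = 0.11 m.
V = 0.849 * 110 * 0.11^0.63 * 0.0178^0.54
  = 0.849 * 110 * 0.24893 * 0.11356
  = 2.64 m/s.
Pipe area A = pi*D^2/4 = pi*0.44^2/4 = 0.1521 m^2.
Q = A * V = 0.1521 * 2.64 = 0.4014 m^3/s.

0.4014


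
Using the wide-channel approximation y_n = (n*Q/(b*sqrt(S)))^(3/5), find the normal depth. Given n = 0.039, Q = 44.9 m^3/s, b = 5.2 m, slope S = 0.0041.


We use the wide-channel approximation y_n = (n*Q/(b*sqrt(S)))^(3/5).
sqrt(S) = sqrt(0.0041) = 0.064031.
Numerator: n*Q = 0.039 * 44.9 = 1.7511.
Denominator: b*sqrt(S) = 5.2 * 0.064031 = 0.332961.
arg = 5.2592.
y_n = 5.2592^(3/5) = 2.7074 m.

2.7074


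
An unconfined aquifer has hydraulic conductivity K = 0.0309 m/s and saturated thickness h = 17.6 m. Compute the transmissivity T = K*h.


Transmissivity is defined as T = K * h.
T = 0.0309 * 17.6
  = 0.5438 m^2/s.

0.5438


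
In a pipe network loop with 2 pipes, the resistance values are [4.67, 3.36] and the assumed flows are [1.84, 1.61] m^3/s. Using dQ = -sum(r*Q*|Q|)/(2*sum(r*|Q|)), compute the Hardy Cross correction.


Numerator terms (r*Q*|Q|): 4.67*1.84*|1.84| = 15.8108; 3.36*1.61*|1.61| = 8.7095.
Sum of numerator = 24.5202.
Denominator terms (r*|Q|): 4.67*|1.84| = 8.5928; 3.36*|1.61| = 5.4096.
2 * sum of denominator = 2 * 14.0024 = 28.0048.
dQ = -24.5202 / 28.0048 = -0.8756 m^3/s.

-0.8756


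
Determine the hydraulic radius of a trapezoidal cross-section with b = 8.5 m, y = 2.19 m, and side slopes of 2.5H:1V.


For a trapezoidal section with side slope z:
A = (b + z*y)*y = (8.5 + 2.5*2.19)*2.19 = 30.605 m^2.
P = b + 2*y*sqrt(1 + z^2) = 8.5 + 2*2.19*sqrt(1 + 2.5^2) = 20.294 m.
R = A/P = 30.605 / 20.294 = 1.5081 m.

1.5081


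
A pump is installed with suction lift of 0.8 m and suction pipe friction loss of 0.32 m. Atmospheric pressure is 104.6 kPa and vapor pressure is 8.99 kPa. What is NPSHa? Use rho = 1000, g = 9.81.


NPSHa = p_atm/(rho*g) - z_s - hf_s - p_vap/(rho*g).
p_atm/(rho*g) = 104.6*1000 / (1000*9.81) = 10.663 m.
p_vap/(rho*g) = 8.99*1000 / (1000*9.81) = 0.916 m.
NPSHa = 10.663 - 0.8 - 0.32 - 0.916
      = 8.63 m.

8.63


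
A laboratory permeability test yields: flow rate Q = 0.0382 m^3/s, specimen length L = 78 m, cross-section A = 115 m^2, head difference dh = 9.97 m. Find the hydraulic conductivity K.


From K = Q*L / (A*dh):
Numerator: Q*L = 0.0382 * 78 = 2.9796.
Denominator: A*dh = 115 * 9.97 = 1146.55.
K = 2.9796 / 1146.55 = 0.002599 m/s.

0.002599


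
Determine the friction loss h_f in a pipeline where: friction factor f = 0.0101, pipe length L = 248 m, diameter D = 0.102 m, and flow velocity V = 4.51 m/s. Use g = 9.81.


Darcy-Weisbach equation: h_f = f * (L/D) * V^2/(2g).
f * L/D = 0.0101 * 248/0.102 = 24.5569.
V^2/(2g) = 4.51^2 / (2*9.81) = 20.3401 / 19.62 = 1.0367 m.
h_f = 24.5569 * 1.0367 = 25.458 m.

25.458


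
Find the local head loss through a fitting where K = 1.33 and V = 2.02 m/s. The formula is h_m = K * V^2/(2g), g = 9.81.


Minor loss formula: h_m = K * V^2/(2g).
V^2 = 2.02^2 = 4.0804.
V^2/(2g) = 4.0804 / 19.62 = 0.208 m.
h_m = 1.33 * 0.208 = 0.2766 m.

0.2766


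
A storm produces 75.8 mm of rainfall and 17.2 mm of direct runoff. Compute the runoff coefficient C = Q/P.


The runoff coefficient C = runoff depth / rainfall depth.
C = 17.2 / 75.8
  = 0.2269.

0.2269


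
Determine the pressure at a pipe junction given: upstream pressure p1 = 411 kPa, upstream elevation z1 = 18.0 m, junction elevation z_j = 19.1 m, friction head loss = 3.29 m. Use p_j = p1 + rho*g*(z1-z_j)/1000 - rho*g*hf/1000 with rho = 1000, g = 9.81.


Junction pressure: p_j = p1 + rho*g*(z1 - z_j)/1000 - rho*g*hf/1000.
Elevation term = 1000*9.81*(18.0 - 19.1)/1000 = -10.791 kPa.
Friction term = 1000*9.81*3.29/1000 = 32.275 kPa.
p_j = 411 + -10.791 - 32.275 = 367.93 kPa.

367.93


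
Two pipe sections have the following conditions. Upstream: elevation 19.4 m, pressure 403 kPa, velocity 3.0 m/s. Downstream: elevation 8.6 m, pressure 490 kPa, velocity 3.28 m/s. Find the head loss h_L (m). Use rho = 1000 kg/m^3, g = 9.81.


Total head at each section: H = z + p/(rho*g) + V^2/(2g).
H1 = 19.4 + 403*1000/(1000*9.81) + 3.0^2/(2*9.81)
   = 19.4 + 41.081 + 0.4587
   = 60.939 m.
H2 = 8.6 + 490*1000/(1000*9.81) + 3.28^2/(2*9.81)
   = 8.6 + 49.949 + 0.5483
   = 59.097 m.
h_L = H1 - H2 = 60.939 - 59.097 = 1.842 m.

1.842


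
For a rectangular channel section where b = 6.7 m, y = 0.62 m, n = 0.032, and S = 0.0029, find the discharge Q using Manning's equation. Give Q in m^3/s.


For a rectangular channel, the cross-sectional area A = b * y = 6.7 * 0.62 = 4.15 m^2.
The wetted perimeter P = b + 2y = 6.7 + 2*0.62 = 7.94 m.
Hydraulic radius R = A/P = 4.15/7.94 = 0.5232 m.
Velocity V = (1/n)*R^(2/3)*S^(1/2) = (1/0.032)*0.5232^(2/3)*0.0029^(1/2) = 1.0926 m/s.
Discharge Q = A * V = 4.15 * 1.0926 = 4.539 m^3/s.

4.539


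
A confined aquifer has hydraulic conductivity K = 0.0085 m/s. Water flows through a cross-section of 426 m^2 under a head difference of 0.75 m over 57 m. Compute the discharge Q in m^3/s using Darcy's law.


Darcy's law: Q = K * A * i, where i = dh/L.
Hydraulic gradient i = 0.75 / 57 = 0.013158.
Q = 0.0085 * 426 * 0.013158
  = 0.0476 m^3/s.

0.0476


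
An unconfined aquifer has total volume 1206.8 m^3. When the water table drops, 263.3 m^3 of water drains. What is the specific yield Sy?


Specific yield Sy = Volume drained / Total volume.
Sy = 263.3 / 1206.8
   = 0.2182.

0.2182


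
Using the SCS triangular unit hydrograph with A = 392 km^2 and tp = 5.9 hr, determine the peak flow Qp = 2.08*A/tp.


SCS formula: Qp = 2.08 * A / tp.
Qp = 2.08 * 392 / 5.9
   = 815.36 / 5.9
   = 138.2 m^3/s per cm.

138.2


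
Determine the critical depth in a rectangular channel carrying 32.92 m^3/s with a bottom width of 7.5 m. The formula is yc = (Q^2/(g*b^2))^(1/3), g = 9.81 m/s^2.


Using yc = (Q^2 / (g * b^2))^(1/3):
Q^2 = 32.92^2 = 1083.73.
g * b^2 = 9.81 * 7.5^2 = 9.81 * 56.25 = 551.81.
Q^2 / (g*b^2) = 1083.73 / 551.81 = 1.964.
yc = 1.964^(1/3) = 1.2523 m.

1.2523


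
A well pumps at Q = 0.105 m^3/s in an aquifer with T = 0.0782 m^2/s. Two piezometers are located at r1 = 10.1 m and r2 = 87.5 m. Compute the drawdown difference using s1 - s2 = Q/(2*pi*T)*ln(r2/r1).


Thiem equation: s1 - s2 = Q/(2*pi*T) * ln(r2/r1).
ln(r2/r1) = ln(87.5/10.1) = 2.1591.
Q/(2*pi*T) = 0.105 / (2*pi*0.0782) = 0.105 / 0.4913 = 0.2137.
s1 - s2 = 0.2137 * 2.1591 = 0.4614 m.

0.4614


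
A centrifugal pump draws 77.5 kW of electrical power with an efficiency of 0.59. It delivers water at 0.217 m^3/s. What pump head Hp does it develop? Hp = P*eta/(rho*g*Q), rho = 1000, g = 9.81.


Pump head formula: Hp = P * eta / (rho * g * Q).
Numerator: P * eta = 77.5 * 1000 * 0.59 = 45725.0 W.
Denominator: rho * g * Q = 1000 * 9.81 * 0.217 = 2128.77.
Hp = 45725.0 / 2128.77 = 21.48 m.

21.48


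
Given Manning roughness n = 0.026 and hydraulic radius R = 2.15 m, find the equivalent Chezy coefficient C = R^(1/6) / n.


The Chezy coefficient relates to Manning's n through C = R^(1/6) / n.
R^(1/6) = 2.15^(1/6) = 1.136073.
C = 1.136073 / 0.026 = 43.7 m^(1/2)/s.

43.7


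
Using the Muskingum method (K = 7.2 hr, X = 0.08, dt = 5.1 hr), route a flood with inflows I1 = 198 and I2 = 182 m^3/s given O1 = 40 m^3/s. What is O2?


Muskingum coefficients:
denom = 2*K*(1-X) + dt = 2*7.2*(1-0.08) + 5.1 = 18.348.
C0 = (dt - 2*K*X)/denom = (5.1 - 2*7.2*0.08)/18.348 = 0.2152.
C1 = (dt + 2*K*X)/denom = (5.1 + 2*7.2*0.08)/18.348 = 0.3407.
C2 = (2*K*(1-X) - dt)/denom = 0.4441.
O2 = C0*I2 + C1*I1 + C2*O1
   = 0.2152*182 + 0.3407*198 + 0.4441*40
   = 124.39 m^3/s.

124.39


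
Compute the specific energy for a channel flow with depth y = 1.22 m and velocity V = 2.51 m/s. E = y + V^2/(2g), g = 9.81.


Specific energy E = y + V^2/(2g).
Velocity head = V^2/(2g) = 2.51^2 / (2*9.81) = 6.3001 / 19.62 = 0.3211 m.
E = 1.22 + 0.3211 = 1.5411 m.

1.5411


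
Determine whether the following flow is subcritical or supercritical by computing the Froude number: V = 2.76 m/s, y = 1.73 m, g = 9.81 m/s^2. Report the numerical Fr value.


The Froude number is defined as Fr = V / sqrt(g*y).
g*y = 9.81 * 1.73 = 16.9713.
sqrt(g*y) = sqrt(16.9713) = 4.1196.
Fr = 2.76 / 4.1196 = 0.67.
Since Fr < 1, the flow is subcritical.

0.67


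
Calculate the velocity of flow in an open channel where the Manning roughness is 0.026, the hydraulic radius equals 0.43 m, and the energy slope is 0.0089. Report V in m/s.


Manning's equation gives V = (1/n) * R^(2/3) * S^(1/2).
First, compute R^(2/3) = 0.43^(2/3) = 0.5697.
Next, S^(1/2) = 0.0089^(1/2) = 0.09434.
Then 1/n = 1/0.026 = 38.46.
V = 38.46 * 0.5697 * 0.09434 = 2.0671 m/s.

2.0671


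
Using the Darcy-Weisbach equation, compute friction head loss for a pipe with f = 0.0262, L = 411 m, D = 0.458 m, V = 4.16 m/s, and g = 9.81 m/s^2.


Darcy-Weisbach equation: h_f = f * (L/D) * V^2/(2g).
f * L/D = 0.0262 * 411/0.458 = 23.5114.
V^2/(2g) = 4.16^2 / (2*9.81) = 17.3056 / 19.62 = 0.882 m.
h_f = 23.5114 * 0.882 = 20.738 m.

20.738


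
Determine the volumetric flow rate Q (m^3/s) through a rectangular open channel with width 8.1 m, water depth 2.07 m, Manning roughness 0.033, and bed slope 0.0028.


For a rectangular channel, the cross-sectional area A = b * y = 8.1 * 2.07 = 16.77 m^2.
The wetted perimeter P = b + 2y = 8.1 + 2*2.07 = 12.24 m.
Hydraulic radius R = A/P = 16.77/12.24 = 1.3699 m.
Velocity V = (1/n)*R^(2/3)*S^(1/2) = (1/0.033)*1.3699^(2/3)*0.0028^(1/2) = 1.9778 m/s.
Discharge Q = A * V = 16.77 * 1.9778 = 33.162 m^3/s.

33.162


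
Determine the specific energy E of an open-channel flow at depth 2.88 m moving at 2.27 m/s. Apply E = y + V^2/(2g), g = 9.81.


Specific energy E = y + V^2/(2g).
Velocity head = V^2/(2g) = 2.27^2 / (2*9.81) = 5.1529 / 19.62 = 0.2626 m.
E = 2.88 + 0.2626 = 3.1426 m.

3.1426


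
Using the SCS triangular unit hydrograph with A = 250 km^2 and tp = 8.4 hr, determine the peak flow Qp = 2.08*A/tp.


SCS formula: Qp = 2.08 * A / tp.
Qp = 2.08 * 250 / 8.4
   = 520.0 / 8.4
   = 61.9 m^3/s per cm.

61.9


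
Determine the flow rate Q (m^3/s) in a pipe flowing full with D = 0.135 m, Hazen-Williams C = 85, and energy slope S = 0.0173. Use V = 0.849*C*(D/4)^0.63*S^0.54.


For a full circular pipe, R = D/4 = 0.135/4 = 0.0338 m.
V = 0.849 * 85 * 0.0338^0.63 * 0.0173^0.54
  = 0.849 * 85 * 0.118253 * 0.111827
  = 0.9543 m/s.
Pipe area A = pi*D^2/4 = pi*0.135^2/4 = 0.0143 m^2.
Q = A * V = 0.0143 * 0.9543 = 0.0137 m^3/s.

0.0137


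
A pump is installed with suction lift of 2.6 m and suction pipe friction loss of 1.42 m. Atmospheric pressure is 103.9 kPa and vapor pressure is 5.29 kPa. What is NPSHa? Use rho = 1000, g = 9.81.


NPSHa = p_atm/(rho*g) - z_s - hf_s - p_vap/(rho*g).
p_atm/(rho*g) = 103.9*1000 / (1000*9.81) = 10.591 m.
p_vap/(rho*g) = 5.29*1000 / (1000*9.81) = 0.539 m.
NPSHa = 10.591 - 2.6 - 1.42 - 0.539
      = 6.03 m.

6.03


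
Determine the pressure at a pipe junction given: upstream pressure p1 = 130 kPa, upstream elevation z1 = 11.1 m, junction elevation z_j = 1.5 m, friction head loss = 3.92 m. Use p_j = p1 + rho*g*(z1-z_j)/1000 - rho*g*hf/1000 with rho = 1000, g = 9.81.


Junction pressure: p_j = p1 + rho*g*(z1 - z_j)/1000 - rho*g*hf/1000.
Elevation term = 1000*9.81*(11.1 - 1.5)/1000 = 94.176 kPa.
Friction term = 1000*9.81*3.92/1000 = 38.455 kPa.
p_j = 130 + 94.176 - 38.455 = 185.72 kPa.

185.72


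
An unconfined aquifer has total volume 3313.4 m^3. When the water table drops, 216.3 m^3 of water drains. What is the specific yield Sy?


Specific yield Sy = Volume drained / Total volume.
Sy = 216.3 / 3313.4
   = 0.0653.

0.0653


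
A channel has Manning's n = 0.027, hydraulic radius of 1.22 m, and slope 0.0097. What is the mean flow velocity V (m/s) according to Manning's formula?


Manning's equation gives V = (1/n) * R^(2/3) * S^(1/2).
First, compute R^(2/3) = 1.22^(2/3) = 1.1418.
Next, S^(1/2) = 0.0097^(1/2) = 0.098489.
Then 1/n = 1/0.027 = 37.04.
V = 37.04 * 1.1418 * 0.098489 = 4.1648 m/s.

4.1648


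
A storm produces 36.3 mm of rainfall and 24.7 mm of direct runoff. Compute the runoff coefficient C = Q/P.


The runoff coefficient C = runoff depth / rainfall depth.
C = 24.7 / 36.3
  = 0.6804.

0.6804


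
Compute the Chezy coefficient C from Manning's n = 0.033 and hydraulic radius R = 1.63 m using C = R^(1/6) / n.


The Chezy coefficient relates to Manning's n through C = R^(1/6) / n.
R^(1/6) = 1.63^(1/6) = 1.084837.
C = 1.084837 / 0.033 = 32.87 m^(1/2)/s.

32.87


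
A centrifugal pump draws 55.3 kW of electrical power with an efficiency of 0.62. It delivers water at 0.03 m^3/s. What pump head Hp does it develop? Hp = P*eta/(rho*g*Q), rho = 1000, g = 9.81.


Pump head formula: Hp = P * eta / (rho * g * Q).
Numerator: P * eta = 55.3 * 1000 * 0.62 = 34286.0 W.
Denominator: rho * g * Q = 1000 * 9.81 * 0.03 = 294.3.
Hp = 34286.0 / 294.3 = 116.5 m.

116.5


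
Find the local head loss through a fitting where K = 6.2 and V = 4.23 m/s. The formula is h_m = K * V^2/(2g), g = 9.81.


Minor loss formula: h_m = K * V^2/(2g).
V^2 = 4.23^2 = 17.8929.
V^2/(2g) = 17.8929 / 19.62 = 0.912 m.
h_m = 6.2 * 0.912 = 5.6542 m.

5.6542


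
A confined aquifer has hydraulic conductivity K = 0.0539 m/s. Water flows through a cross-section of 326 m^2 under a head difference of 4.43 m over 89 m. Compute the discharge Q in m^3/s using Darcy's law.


Darcy's law: Q = K * A * i, where i = dh/L.
Hydraulic gradient i = 4.43 / 89 = 0.049775.
Q = 0.0539 * 326 * 0.049775
  = 0.8746 m^3/s.

0.8746


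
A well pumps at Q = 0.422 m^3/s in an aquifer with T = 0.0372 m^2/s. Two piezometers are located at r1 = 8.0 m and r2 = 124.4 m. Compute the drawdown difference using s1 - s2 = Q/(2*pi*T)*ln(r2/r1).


Thiem equation: s1 - s2 = Q/(2*pi*T) * ln(r2/r1).
ln(r2/r1) = ln(124.4/8.0) = 2.7441.
Q/(2*pi*T) = 0.422 / (2*pi*0.0372) = 0.422 / 0.2337 = 1.8055.
s1 - s2 = 1.8055 * 2.7441 = 4.9543 m.

4.9543


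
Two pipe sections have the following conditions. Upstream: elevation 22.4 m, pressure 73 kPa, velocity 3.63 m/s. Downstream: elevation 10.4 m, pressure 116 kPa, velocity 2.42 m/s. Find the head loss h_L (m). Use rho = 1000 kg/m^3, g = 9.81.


Total head at each section: H = z + p/(rho*g) + V^2/(2g).
H1 = 22.4 + 73*1000/(1000*9.81) + 3.63^2/(2*9.81)
   = 22.4 + 7.441 + 0.6716
   = 30.513 m.
H2 = 10.4 + 116*1000/(1000*9.81) + 2.42^2/(2*9.81)
   = 10.4 + 11.825 + 0.2985
   = 22.523 m.
h_L = H1 - H2 = 30.513 - 22.523 = 7.99 m.

7.99


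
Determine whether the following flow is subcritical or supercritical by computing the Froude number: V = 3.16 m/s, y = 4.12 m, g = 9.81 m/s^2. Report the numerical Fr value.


The Froude number is defined as Fr = V / sqrt(g*y).
g*y = 9.81 * 4.12 = 40.4172.
sqrt(g*y) = sqrt(40.4172) = 6.3575.
Fr = 3.16 / 6.3575 = 0.4971.
Since Fr < 1, the flow is subcritical.

0.4971


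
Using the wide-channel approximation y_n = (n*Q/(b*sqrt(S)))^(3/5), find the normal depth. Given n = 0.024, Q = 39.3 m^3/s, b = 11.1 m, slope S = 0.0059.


We use the wide-channel approximation y_n = (n*Q/(b*sqrt(S)))^(3/5).
sqrt(S) = sqrt(0.0059) = 0.076811.
Numerator: n*Q = 0.024 * 39.3 = 0.9432.
Denominator: b*sqrt(S) = 11.1 * 0.076811 = 0.852602.
arg = 1.1063.
y_n = 1.1063^(3/5) = 1.0625 m.

1.0625


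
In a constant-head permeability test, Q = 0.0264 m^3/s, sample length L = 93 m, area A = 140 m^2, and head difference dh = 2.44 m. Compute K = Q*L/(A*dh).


From K = Q*L / (A*dh):
Numerator: Q*L = 0.0264 * 93 = 2.4552.
Denominator: A*dh = 140 * 2.44 = 341.6.
K = 2.4552 / 341.6 = 0.007187 m/s.

0.007187


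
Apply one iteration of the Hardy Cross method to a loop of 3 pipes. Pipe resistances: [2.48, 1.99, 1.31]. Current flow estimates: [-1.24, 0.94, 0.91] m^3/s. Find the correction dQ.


Numerator terms (r*Q*|Q|): 2.48*-1.24*|-1.24| = -3.8132; 1.99*0.94*|0.94| = 1.7584; 1.31*0.91*|0.91| = 1.0848.
Sum of numerator = -0.9701.
Denominator terms (r*|Q|): 2.48*|-1.24| = 3.0752; 1.99*|0.94| = 1.8706; 1.31*|0.91| = 1.1921.
2 * sum of denominator = 2 * 6.1379 = 12.2758.
dQ = --0.9701 / 12.2758 = 0.079 m^3/s.

0.079


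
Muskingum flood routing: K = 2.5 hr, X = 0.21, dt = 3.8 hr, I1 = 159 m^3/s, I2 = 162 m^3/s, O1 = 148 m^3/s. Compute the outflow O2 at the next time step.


Muskingum coefficients:
denom = 2*K*(1-X) + dt = 2*2.5*(1-0.21) + 3.8 = 7.75.
C0 = (dt - 2*K*X)/denom = (3.8 - 2*2.5*0.21)/7.75 = 0.3548.
C1 = (dt + 2*K*X)/denom = (3.8 + 2*2.5*0.21)/7.75 = 0.6258.
C2 = (2*K*(1-X) - dt)/denom = 0.0194.
O2 = C0*I2 + C1*I1 + C2*O1
   = 0.3548*162 + 0.6258*159 + 0.0194*148
   = 159.85 m^3/s.

159.85


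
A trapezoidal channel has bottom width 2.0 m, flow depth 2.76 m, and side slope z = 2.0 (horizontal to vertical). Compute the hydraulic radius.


For a trapezoidal section with side slope z:
A = (b + z*y)*y = (2.0 + 2.0*2.76)*2.76 = 20.755 m^2.
P = b + 2*y*sqrt(1 + z^2) = 2.0 + 2*2.76*sqrt(1 + 2.0^2) = 14.343 m.
R = A/P = 20.755 / 14.343 = 1.4471 m.

1.4471


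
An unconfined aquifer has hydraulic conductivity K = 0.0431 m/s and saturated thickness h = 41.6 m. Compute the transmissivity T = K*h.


Transmissivity is defined as T = K * h.
T = 0.0431 * 41.6
  = 1.793 m^2/s.

1.793


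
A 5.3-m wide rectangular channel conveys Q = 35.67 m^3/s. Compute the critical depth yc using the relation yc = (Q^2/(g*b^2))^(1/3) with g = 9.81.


Using yc = (Q^2 / (g * b^2))^(1/3):
Q^2 = 35.67^2 = 1272.35.
g * b^2 = 9.81 * 5.3^2 = 9.81 * 28.09 = 275.56.
Q^2 / (g*b^2) = 1272.35 / 275.56 = 4.6173.
yc = 4.6173^(1/3) = 1.6652 m.

1.6652


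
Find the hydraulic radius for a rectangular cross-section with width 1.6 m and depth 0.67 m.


For a rectangular section:
Flow area A = b * y = 1.6 * 0.67 = 1.07 m^2.
Wetted perimeter P = b + 2y = 1.6 + 2*0.67 = 2.94 m.
Hydraulic radius R = A/P = 1.07 / 2.94 = 0.3646 m.

0.3646


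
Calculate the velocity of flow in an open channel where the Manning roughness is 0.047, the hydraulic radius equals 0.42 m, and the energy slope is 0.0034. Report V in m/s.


Manning's equation gives V = (1/n) * R^(2/3) * S^(1/2).
First, compute R^(2/3) = 0.42^(2/3) = 0.5608.
Next, S^(1/2) = 0.0034^(1/2) = 0.05831.
Then 1/n = 1/0.047 = 21.28.
V = 21.28 * 0.5608 * 0.05831 = 0.6958 m/s.

0.6958
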